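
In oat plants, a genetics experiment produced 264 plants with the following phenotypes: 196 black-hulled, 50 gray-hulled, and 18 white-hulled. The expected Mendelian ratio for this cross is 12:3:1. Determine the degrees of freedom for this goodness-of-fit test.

A goodness-of-fit test with 3 phenotype classes has df = 3 − 1 = 2.

2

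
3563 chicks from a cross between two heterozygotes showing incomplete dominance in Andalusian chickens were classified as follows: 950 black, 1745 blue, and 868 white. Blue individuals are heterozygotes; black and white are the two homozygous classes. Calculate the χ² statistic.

5.270

With incomplete dominance, a heterozygote × heterozygote cross gives a 1:2:1 phenotypic ratio.
Total ratio parts = 4. Expected numbers out of 3563:
  black: 3563 × 1/4 = 890.75
  blue: 3563 × 2/4 = 1781.5
  white: 3563 × 1/4 = 890.75
χ² = Σ (O − E)² / E
  black: (950 − 890.75)² / 890.75 = 3.9411
  blue: (1745 − 1781.5)² / 1781.5 = 0.7478
  white: (868 − 890.75)² / 890.75 = 0.5810
χ² = 3.9411 + 0.7478 + 0.5810 = 5.2699 ≈ 5.270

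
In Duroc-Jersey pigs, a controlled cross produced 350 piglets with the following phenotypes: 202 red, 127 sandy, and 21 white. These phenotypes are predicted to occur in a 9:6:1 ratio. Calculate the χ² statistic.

Expected counts for N = 350 under a 9:6:1 ratio (total parts = 16):
  red: 350 × 9/16 = 196.875
  sandy: 350 × 6/16 = 131.25
  white: 350 × 1/16 = 21.875
χ² = Σ (O − E)² / E
  red: (202 − 196.875)² / 196.875 = 0.1334
  sandy: (127 − 131.25)² / 131.25 = 0.1376
  white: (21 − 21.875)² / 21.875 = 0.0350
χ² = 0.1334 + 0.1376 + 0.0350 = 0.306

0.306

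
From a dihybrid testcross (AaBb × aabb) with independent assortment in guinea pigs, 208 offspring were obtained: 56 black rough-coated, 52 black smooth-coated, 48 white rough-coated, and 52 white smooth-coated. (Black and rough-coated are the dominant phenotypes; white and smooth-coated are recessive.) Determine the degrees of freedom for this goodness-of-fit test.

A dihybrid testcross with independent assortment gives a 1:1:1:1 ratio.
A goodness-of-fit test with 4 phenotype classes has df = 4 − 1 = 3.

3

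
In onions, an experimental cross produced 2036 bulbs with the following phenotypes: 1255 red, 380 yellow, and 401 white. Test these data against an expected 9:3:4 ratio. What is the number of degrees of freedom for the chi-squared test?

2

A goodness-of-fit test with 3 phenotype classes has df = 3 − 1 = 2.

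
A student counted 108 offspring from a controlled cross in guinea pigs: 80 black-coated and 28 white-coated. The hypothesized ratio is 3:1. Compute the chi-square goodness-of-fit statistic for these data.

Under the 3:1 hypothesis (Σ ratio = 4, N = 108):
  black-coated: 108 × 3/4 = 81
  white-coated: 108 × 1/4 = 27
χ² = Σ (O − E)² / E
  black-coated: (80 − 81)² / 81 = 0.0123
  white-coated: (28 − 27)² / 27 = 0.0370
χ² = 0.0123 + 0.0370 = 0.0493 ≈ 0.049

0.049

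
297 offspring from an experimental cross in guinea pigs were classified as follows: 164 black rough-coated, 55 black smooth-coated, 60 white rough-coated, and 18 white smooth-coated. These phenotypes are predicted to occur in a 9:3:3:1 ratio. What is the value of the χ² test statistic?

Total ratio parts = 16. Expected numbers out of 297:
  black rough-coated: 297 × 9/16 = 167.0625
  black smooth-coated: 297 × 3/16 = 55.6875
  white rough-coated: 297 × 3/16 = 55.6875
  white smooth-coated: 297 × 1/16 = 18.5625
χ² = Σ (O − E)² / E
  black rough-coated: (164 − 167.0625)² / 167.0625 = 0.0561
  black smooth-coated: (55 − 55.6875)² / 55.6875 = 0.0085
  white rough-coated: (60 − 55.6875)² / 55.6875 = 0.3340
  white smooth-coated: (18 − 18.5625)² / 18.5625 = 0.0170
χ² = 0.0561 + 0.0085 + 0.3340 + 0.0170 = 0.4156 ≈ 0.416

0.416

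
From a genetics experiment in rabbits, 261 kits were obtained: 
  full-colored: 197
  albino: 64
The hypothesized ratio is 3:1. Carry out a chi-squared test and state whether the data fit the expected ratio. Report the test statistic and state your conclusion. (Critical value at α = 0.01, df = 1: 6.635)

Expected counts for N = 261 under a 3:1 ratio (total parts = 4):
  full-colored: 261 × 3/4 = 195.75
  albino: 261 × 1/4 = 65.25
χ² = Σ (O − E)² / E
  full-colored: (197 − 195.75)² / 195.75 = 0.0080
  albino: (64 − 65.25)² / 65.25 = 0.0239
χ² = 0.0080 + 0.0239 = 0.0319 ≈ 0.032
Degrees of freedom = 2 − 1 = 1; critical value at α = 0.01 is 6.635.
Since 0.032 < 6.635, we fail to reject the null hypothesis — the data are consistent with the 3:1 ratio.

0.032; consistent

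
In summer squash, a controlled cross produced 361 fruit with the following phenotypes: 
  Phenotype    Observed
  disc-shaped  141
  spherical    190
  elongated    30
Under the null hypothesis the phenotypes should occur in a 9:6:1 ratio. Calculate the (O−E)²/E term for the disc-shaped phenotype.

18.968

Under the 9:6:1 hypothesis (Σ ratio = 16, N = 361):
  disc-shaped: 361 × 9/16 = 203.0625
  spherical: 361 × 6/16 = 135.375
  elongated: 361 × 1/16 = 22.5625
Contribution of disc-shaped: (141 − 203.0625)² / 203.0625 = 18.9683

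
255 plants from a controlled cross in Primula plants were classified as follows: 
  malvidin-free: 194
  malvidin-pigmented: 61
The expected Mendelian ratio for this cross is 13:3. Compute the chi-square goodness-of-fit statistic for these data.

Total ratio parts = 16. Expected numbers out of 255:
  malvidin-free: 255 × 13/16 = 207.1875
  malvidin-pigmented: 255 × 3/16 = 47.8125
χ² = Σ (O − E)² / E
  malvidin-free: (194 − 207.1875)² / 207.1875 = 0.8394
  malvidin-pigmented: (61 − 47.8125)² / 47.8125 = 3.6373
χ² = 0.8394 + 3.6373 = 4.4767 ≈ 4.477

4.477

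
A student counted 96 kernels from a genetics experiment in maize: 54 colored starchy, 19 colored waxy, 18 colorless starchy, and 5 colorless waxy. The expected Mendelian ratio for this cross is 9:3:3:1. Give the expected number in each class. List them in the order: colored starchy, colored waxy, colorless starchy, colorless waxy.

54, 18, 18, 6

Total ratio parts = 16. Expected numbers out of 96:
  colored starchy: 96 × 9/16 = 54
  colored waxy: 96 × 3/16 = 18
  colorless starchy: 96 × 3/16 = 18
  colorless waxy: 96 × 1/16 = 6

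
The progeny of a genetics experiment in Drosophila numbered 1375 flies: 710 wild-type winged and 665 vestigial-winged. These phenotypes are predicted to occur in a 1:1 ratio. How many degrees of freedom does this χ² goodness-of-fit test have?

A goodness-of-fit test with 2 phenotype classes has df = 2 − 1 = 1.

1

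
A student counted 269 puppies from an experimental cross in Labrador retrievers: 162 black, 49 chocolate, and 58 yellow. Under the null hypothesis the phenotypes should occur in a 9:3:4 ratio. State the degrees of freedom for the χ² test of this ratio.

2

A goodness-of-fit test with 3 phenotype classes has df = 3 − 1 = 2.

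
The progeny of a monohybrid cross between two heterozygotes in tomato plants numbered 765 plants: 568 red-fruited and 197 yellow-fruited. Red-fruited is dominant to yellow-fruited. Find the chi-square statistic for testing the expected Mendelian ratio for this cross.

0.231

For a monohybrid cross between heterozygotes with complete dominance, the expected phenotypic ratio is 3:1.
Under the 3:1 hypothesis (Σ ratio = 4, N = 765):
  red-fruited: 765 × 3/4 = 573.75
  yellow-fruited: 765 × 1/4 = 191.25
χ² = Σ (O − E)² / E
  red-fruited: (568 − 573.75)² / 573.75 = 0.0576
  yellow-fruited: (197 − 191.25)² / 191.25 = 0.1729
χ² = 0.0576 + 0.1729 = 0.2305 ≈ 0.231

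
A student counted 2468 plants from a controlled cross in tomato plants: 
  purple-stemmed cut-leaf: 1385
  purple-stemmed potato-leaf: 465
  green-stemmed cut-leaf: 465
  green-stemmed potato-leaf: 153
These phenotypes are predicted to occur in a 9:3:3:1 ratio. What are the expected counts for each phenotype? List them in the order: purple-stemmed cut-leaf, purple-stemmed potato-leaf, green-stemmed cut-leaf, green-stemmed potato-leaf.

The 9:3:3:1 ratio has 16 parts, so with N = 2468 the expected counts are:
  purple-stemmed cut-leaf: 2468 × 9/16 = 1388.25
  purple-stemmed potato-leaf: 2468 × 3/16 = 462.75
  green-stemmed cut-leaf: 2468 × 3/16 = 462.75
  green-stemmed potato-leaf: 2468 × 1/16 = 154.25

1388.25, 462.75, 462.75, 154.25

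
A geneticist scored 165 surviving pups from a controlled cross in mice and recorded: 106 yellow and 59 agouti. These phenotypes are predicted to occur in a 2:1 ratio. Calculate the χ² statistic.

The 2:1 ratio has 3 parts, so with N = 165 the expected counts are:
  yellow: 165 × 2/3 = 110
  agouti: 165 × 1/3 = 55
χ² = Σ (O − E)² / E
  yellow: (106 − 110)² / 110 = 0.1455
  agouti: (59 − 55)² / 55 = 0.2909
χ² = 0.1455 + 0.2909 = 0.4364 ≈ 0.436

0.436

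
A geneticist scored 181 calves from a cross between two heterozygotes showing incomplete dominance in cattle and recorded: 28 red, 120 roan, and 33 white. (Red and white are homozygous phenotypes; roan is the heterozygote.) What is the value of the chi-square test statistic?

19.508

With incomplete dominance, a heterozygote × heterozygote cross gives a 1:2:1 phenotypic ratio.
Total ratio parts = 4. Expected numbers out of 181:
  red: 181 × 1/4 = 45.25
  roan: 181 × 2/4 = 90.5
  white: 181 × 1/4 = 45.25
χ² = Σ (O − E)² / E
  red: (28 − 45.25)² / 45.25 = 6.5760
  roan: (120 − 90.5)² / 90.5 = 9.6160
  white: (33 − 45.25)² / 45.25 = 3.3163
χ² = 6.5760 + 9.6160 + 3.3163 = 19.5083 ≈ 19.508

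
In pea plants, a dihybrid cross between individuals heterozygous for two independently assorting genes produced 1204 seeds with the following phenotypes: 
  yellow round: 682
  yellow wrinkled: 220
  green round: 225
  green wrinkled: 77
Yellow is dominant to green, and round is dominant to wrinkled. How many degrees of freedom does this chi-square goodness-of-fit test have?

A dihybrid F₂ with independent assortment and complete dominance at both loci gives a 9:3:3:1 phenotypic ratio.
A goodness-of-fit test with 4 phenotype classes has df = 4 − 1 = 3.

3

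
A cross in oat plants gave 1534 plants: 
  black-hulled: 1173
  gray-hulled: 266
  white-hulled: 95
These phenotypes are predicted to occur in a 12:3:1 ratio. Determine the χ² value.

Expected counts for N = 1534 under a 12:3:1 ratio (total parts = 16):
  black-hulled: 1534 × 12/16 = 1150.5
  gray-hulled: 1534 × 3/16 = 287.625
  white-hulled: 1534 × 1/16 = 95.875
χ² = Σ (O − E)² / E
  black-hulled: (1173 − 1150.5)² / 1150.5 = 0.4400
  gray-hulled: (266 − 287.625)² / 287.625 = 1.6259
  white-hulled: (95 − 95.875)² / 95.875 = 0.0080
χ² = 0.4400 + 1.6259 + 0.0080 = 2.0739 ≈ 2.074

2.074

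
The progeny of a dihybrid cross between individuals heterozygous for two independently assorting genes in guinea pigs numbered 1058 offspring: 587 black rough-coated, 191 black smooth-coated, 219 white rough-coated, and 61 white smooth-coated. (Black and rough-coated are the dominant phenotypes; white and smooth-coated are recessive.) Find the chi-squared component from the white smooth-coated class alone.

0.397

A dihybrid F₂ with independent assortment and complete dominance at both loci gives a 9:3:3:1 phenotypic ratio.
Expected counts for N = 1058 under a 9:3:3:1 ratio (total parts = 16):
  black rough-coated: 1058 × 9/16 = 595.125
  black smooth-coated: 1058 × 3/16 = 198.375
  white rough-coated: 1058 × 3/16 = 198.375
  white smooth-coated: 1058 × 1/16 = 66.125
Contribution of white smooth-coated: (61 − 66.125)² / 66.125 = 0.3972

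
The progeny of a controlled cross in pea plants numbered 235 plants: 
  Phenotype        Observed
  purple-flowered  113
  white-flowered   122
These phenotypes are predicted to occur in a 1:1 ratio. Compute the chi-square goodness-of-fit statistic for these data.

0.345

The 1:1 ratio has 2 parts, so with N = 235 the expected counts are:
  purple-flowered: 235 × 1/2 = 117.5
  white-flowered: 235 × 1/2 = 117.5
χ² = Σ (O − E)² / E
  purple-flowered: (113 − 117.5)² / 117.5 = 0.1723
  white-flowered: (122 − 117.5)² / 117.5 = 0.1723
χ² = 0.1723 + 0.1723 = 0.3446 ≈ 0.345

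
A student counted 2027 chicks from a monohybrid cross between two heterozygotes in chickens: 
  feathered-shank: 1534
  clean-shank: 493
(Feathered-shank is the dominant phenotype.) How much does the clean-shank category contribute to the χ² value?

0.373

For a monohybrid cross between heterozygotes with complete dominance, the expected phenotypic ratio is 3:1.
Expected counts for N = 2027 under a 3:1 ratio (total parts = 4):
  feathered-shank: 2027 × 3/4 = 1520.25
  clean-shank: 2027 × 1/4 = 506.75
Contribution of clean-shank: (493 − 506.75)² / 506.75 = 0.3731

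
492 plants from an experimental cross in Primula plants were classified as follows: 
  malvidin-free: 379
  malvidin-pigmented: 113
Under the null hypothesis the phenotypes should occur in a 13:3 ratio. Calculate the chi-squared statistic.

Expected counts for N = 492 under a 13:3 ratio (total parts = 16):
  malvidin-free: 492 × 13/16 = 399.75
  malvidin-pigmented: 492 × 3/16 = 92.25
χ² = Σ (O − E)² / E
  malvidin-free: (379 − 399.75)² / 399.75 = 1.0771
  malvidin-pigmented: (113 − 92.25)² / 92.25 = 4.6673
χ² = 1.0771 + 4.6673 = 5.7444 ≈ 5.744

5.744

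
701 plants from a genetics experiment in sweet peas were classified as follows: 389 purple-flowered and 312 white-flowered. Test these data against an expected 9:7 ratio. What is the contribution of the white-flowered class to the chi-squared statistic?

Total ratio parts = 16. Expected numbers out of 701:
  purple-flowered: 701 × 9/16 = 394.3125
  white-flowered: 701 × 7/16 = 306.6875
Contribution of white-flowered: (312 − 306.6875)² / 306.6875 = 0.0920

0.092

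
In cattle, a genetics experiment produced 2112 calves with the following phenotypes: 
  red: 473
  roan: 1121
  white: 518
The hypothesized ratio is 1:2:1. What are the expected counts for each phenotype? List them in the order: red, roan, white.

Total ratio parts = 4. Expected numbers out of 2112:
  red: 2112 × 1/4 = 528
  roan: 2112 × 2/4 = 1056
  white: 2112 × 1/4 = 528

528, 1056, 528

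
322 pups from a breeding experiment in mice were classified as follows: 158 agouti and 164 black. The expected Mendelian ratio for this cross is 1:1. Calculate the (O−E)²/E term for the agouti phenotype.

0.056

Total ratio parts = 2. Expected numbers out of 322:
  agouti: 322 × 1/2 = 161
  black: 322 × 1/2 = 161
Contribution of agouti: (158 − 161)² / 161 = 0.0559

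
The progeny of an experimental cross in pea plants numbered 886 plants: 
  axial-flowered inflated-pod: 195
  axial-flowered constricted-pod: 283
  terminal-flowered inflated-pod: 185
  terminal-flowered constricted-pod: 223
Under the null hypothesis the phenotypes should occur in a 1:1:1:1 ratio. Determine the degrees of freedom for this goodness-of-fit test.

3

A goodness-of-fit test with 4 phenotype classes has df = 4 − 1 = 3.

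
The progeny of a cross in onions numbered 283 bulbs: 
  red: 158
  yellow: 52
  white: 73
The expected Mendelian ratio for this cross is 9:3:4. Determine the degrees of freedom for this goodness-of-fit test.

A goodness-of-fit test with 3 phenotype classes has df = 3 − 1 = 2.

2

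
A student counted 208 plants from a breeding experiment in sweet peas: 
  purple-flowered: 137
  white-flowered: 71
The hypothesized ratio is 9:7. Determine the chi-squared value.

7.814

Total ratio parts = 16. Expected numbers out of 208:
  purple-flowered: 208 × 9/16 = 117
  white-flowered: 208 × 7/16 = 91
χ² = Σ (O − E)² / E
  purple-flowered: (137 − 117)² / 117 = 3.4188
  white-flowered: (71 − 91)² / 91 = 4.3956
χ² = 3.4188 + 4.3956 = 7.8144 ≈ 7.814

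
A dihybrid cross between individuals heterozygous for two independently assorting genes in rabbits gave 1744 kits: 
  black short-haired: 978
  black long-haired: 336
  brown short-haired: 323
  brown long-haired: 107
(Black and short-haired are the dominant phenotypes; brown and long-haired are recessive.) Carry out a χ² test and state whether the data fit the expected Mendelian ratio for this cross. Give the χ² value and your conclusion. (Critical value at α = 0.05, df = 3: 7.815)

0.343; consistent

A dihybrid F₂ with independent assortment and complete dominance at both loci gives a 9:3:3:1 phenotypic ratio.
Total ratio parts = 16. Expected numbers out of 1744:
  black short-haired: 1744 × 9/16 = 981
  black long-haired: 1744 × 3/16 = 327
  brown short-haired: 1744 × 3/16 = 327
  brown long-haired: 1744 × 1/16 = 109
χ² = Σ (O − E)² / E
  black short-haired: (978 − 981)² / 981 = 0.0092
  black long-haired: (336 − 327)² / 327 = 0.2477
  brown short-haired: (323 − 327)² / 327 = 0.0489
  brown long-haired: (107 − 109)² / 109 = 0.0367
χ² = 0.0092 + 0.2477 + 0.0489 + 0.0367 = 0.3425 ≈ 0.343
Degrees of freedom = 4 − 1 = 3; critical value at α = 0.05 is 7.815.
Since 0.343 < 7.815, we fail to reject the null hypothesis — the data are consistent with the 9:3:3:1 ratio.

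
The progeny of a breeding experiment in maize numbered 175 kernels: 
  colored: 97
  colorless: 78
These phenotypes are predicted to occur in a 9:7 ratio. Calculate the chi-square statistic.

Total ratio parts = 16. Expected numbers out of 175:
  colored: 175 × 9/16 = 98.4375
  colorless: 175 × 7/16 = 76.5625
χ² = Σ (O − E)² / E
  colored: (97 − 98.4375)² / 98.4375 = 0.0210
  colorless: (78 − 76.5625)² / 76.5625 = 0.0270
χ² = 0.0210 + 0.0270 = 0.048

0.048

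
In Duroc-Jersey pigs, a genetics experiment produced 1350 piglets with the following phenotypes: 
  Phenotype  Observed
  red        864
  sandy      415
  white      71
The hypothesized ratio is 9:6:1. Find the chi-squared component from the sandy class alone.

Under the 9:6:1 hypothesis (Σ ratio = 16, N = 1350):
  red: 1350 × 9/16 = 759.375
  sandy: 1350 × 6/16 = 506.25
  white: 1350 × 1/16 = 84.375
Contribution of sandy: (415 − 506.25)² / 506.25 = 16.4475

16.448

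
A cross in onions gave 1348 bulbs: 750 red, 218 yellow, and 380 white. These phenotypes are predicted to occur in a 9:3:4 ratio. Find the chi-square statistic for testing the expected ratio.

10.354

Total ratio parts = 16. Expected numbers out of 1348:
  red: 1348 × 9/16 = 758.25
  yellow: 1348 × 3/16 = 252.75
  white: 1348 × 4/16 = 337
χ² = Σ (O − E)² / E
  red: (750 − 758.25)² / 758.25 = 0.0898
  yellow: (218 − 252.75)² / 252.75 = 4.7777
  white: (380 − 337)² / 337 = 5.4866
χ² = 0.0898 + 4.7777 + 5.4866 = 10.3541 ≈ 10.354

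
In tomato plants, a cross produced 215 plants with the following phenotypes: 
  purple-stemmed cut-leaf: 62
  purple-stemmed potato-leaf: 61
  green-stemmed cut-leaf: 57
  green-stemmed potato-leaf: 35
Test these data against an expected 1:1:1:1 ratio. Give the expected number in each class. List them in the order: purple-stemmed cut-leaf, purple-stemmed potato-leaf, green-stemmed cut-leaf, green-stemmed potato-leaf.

The 1:1:1:1 ratio has 4 parts, so with N = 215 the expected counts are:
  purple-stemmed cut-leaf: 215 × 1/4 = 53.75
  purple-stemmed potato-leaf: 215 × 1/4 = 53.75
  green-stemmed cut-leaf: 215 × 1/4 = 53.75
  green-stemmed potato-leaf: 215 × 1/4 = 53.75

53.75, 53.75, 53.75, 53.75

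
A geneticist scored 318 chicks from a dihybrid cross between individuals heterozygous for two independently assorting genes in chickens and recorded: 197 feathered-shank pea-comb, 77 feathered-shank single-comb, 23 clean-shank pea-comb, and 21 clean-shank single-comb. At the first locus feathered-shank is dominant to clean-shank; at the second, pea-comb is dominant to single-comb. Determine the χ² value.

A dihybrid F₂ with independent assortment and complete dominance at both loci gives a 9:3:3:1 phenotypic ratio.
The 9:3:3:1 ratio has 16 parts, so with N = 318 the expected counts are:
  feathered-shank pea-comb: 318 × 9/16 = 178.875
  feathered-shank single-comb: 318 × 3/16 = 59.625
  clean-shank pea-comb: 318 × 3/16 = 59.625
  clean-shank single-comb: 318 × 1/16 = 19.875
χ² = Σ (O − E)² / E
  feathered-shank pea-comb: (197 − 178.875)² / 178.875 = 1.8366
  feathered-shank single-comb: (77 − 59.625)² / 59.625 = 5.0632
  clean-shank pea-comb: (23 − 59.625)² / 59.625 = 22.4971
  clean-shank single-comb: (21 − 19.875)² / 19.875 = 0.0637
χ² = 1.8366 + 5.0632 + 22.4971 + 0.0637 = 29.4606 ≈ 29.461

29.461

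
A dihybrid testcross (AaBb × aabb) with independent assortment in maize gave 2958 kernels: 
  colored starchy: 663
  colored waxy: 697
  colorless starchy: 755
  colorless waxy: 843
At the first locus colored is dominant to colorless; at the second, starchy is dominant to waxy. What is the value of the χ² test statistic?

25.167

A dihybrid testcross with independent assortment gives a 1:1:1:1 ratio.
The 1:1:1:1 ratio has 4 parts, so with N = 2958 the expected counts are:
  colored starchy: 2958 × 1/4 = 739.5
  colored waxy: 2958 × 1/4 = 739.5
  colorless starchy: 2958 × 1/4 = 739.5
  colorless waxy: 2958 × 1/4 = 739.5
χ² = Σ (O − E)² / E
  colored starchy: (663 − 739.5)² / 739.5 = 7.9138
  colored waxy: (697 − 739.5)² / 739.5 = 2.4425
  colorless starchy: (755 − 739.5)² / 739.5 = 0.3249
  colorless waxy: (843 − 739.5)² / 739.5 = 14.4858
χ² = 7.9138 + 2.4425 + 0.3249 + 14.4858 = 25.167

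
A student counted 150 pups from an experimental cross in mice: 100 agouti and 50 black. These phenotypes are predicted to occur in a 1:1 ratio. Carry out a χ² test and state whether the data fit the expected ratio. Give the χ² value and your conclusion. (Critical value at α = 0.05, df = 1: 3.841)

16.667; not consistent

Total ratio parts = 2. Expected numbers out of 150:
  agouti: 150 × 1/2 = 75
  black: 150 × 1/2 = 75
χ² = Σ (O − E)² / E
  agouti: (100 − 75)² / 75 = 8.3333
  black: (50 − 75)² / 75 = 8.3333
χ² = 8.3333 + 8.3333 = 16.6666 ≈ 16.667
Degrees of freedom = 2 − 1 = 1; critical value at α = 0.05 is 3.841.
Since 16.667 > 3.841, we reject the null hypothesis — the data do not fit the 1:1 ratio.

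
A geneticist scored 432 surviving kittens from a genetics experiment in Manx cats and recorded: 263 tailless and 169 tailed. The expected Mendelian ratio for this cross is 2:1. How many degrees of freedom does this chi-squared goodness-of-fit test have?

1

A goodness-of-fit test with 2 phenotype classes has df = 2 − 1 = 1.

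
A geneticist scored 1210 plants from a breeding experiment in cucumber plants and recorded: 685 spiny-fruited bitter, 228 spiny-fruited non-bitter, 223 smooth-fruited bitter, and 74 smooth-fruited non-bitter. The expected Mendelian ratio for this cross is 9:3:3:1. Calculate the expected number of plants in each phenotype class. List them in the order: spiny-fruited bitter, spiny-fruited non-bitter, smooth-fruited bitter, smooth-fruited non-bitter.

Under the 9:3:3:1 hypothesis (Σ ratio = 16, N = 1210):
  spiny-fruited bitter: 1210 × 9/16 = 680.625
  spiny-fruited non-bitter: 1210 × 3/16 = 226.875
  smooth-fruited bitter: 1210 × 3/16 = 226.875
  smooth-fruited non-bitter: 1210 × 1/16 = 75.625

680.625, 226.875, 226.875, 75.625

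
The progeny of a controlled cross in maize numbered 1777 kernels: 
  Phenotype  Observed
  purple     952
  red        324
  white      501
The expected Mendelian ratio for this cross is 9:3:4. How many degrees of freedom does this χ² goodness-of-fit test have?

A goodness-of-fit test with 3 phenotype classes has df = 3 − 1 = 2.

2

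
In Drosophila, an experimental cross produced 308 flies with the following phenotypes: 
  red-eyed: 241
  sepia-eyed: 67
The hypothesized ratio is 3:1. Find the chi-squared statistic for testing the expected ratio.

Under the 3:1 hypothesis (Σ ratio = 4, N = 308):
  red-eyed: 308 × 3/4 = 231
  sepia-eyed: 308 × 1/4 = 77
χ² = Σ (O − E)² / E
  red-eyed: (241 − 231)² / 231 = 0.4329
  sepia-eyed: (67 − 77)² / 77 = 1.2987
χ² = 0.4329 + 1.2987 = 1.7316 ≈ 1.732

1.732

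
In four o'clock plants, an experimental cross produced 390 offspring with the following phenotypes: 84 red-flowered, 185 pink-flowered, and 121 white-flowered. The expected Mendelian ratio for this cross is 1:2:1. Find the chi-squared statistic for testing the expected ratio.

Total ratio parts = 4. Expected numbers out of 390:
  red-flowered: 390 × 1/4 = 97.5
  pink-flowered: 390 × 2/4 = 195
  white-flowered: 390 × 1/4 = 97.5
χ² = Σ (O − E)² / E
  red-flowered: (84 − 97.5)² / 97.5 = 1.8692
  pink-flowered: (185 − 195)² / 195 = 0.5128
  white-flowered: (121 − 97.5)² / 97.5 = 5.6641
χ² = 1.8692 + 0.5128 + 5.6641 = 8.0461 ≈ 8.046

8.046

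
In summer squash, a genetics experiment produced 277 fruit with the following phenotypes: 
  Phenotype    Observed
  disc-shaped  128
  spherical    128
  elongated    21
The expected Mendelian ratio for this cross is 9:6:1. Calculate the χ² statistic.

Under the 9:6:1 hypothesis (Σ ratio = 16, N = 277):
  disc-shaped: 277 × 9/16 = 155.8125
  spherical: 277 × 6/16 = 103.875
  elongated: 277 × 1/16 = 17.3125
χ² = Σ (O − E)² / E
  disc-shaped: (128 − 155.8125)² / 155.8125 = 4.9645
  spherical: (128 − 103.875)² / 103.875 = 5.6030
  elongated: (21 − 17.3125)² / 17.3125 = 0.7854
χ² = 4.9645 + 5.6030 + 0.7854 = 11.3529 ≈ 11.353

11.353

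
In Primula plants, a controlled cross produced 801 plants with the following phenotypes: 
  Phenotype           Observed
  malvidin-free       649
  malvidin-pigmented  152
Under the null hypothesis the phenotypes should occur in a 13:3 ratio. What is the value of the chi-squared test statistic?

Under the 13:3 hypothesis (Σ ratio = 16, N = 801):
  malvidin-free: 801 × 13/16 = 650.8125
  malvidin-pigmented: 801 × 3/16 = 150.1875
χ² = Σ (O − E)² / E
  malvidin-free: (649 − 650.8125)² / 650.8125 = 0.0050
  malvidin-pigmented: (152 − 150.1875)² / 150.1875 = 0.0219
χ² = 0.0050 + 0.0219 = 0.0269 ≈ 0.027

0.027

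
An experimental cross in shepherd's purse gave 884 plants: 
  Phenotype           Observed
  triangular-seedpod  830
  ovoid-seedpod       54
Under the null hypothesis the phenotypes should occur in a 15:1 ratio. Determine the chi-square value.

Under the 15:1 hypothesis (Σ ratio = 16, N = 884):
  triangular-seedpod: 884 × 15/16 = 828.75
  ovoid-seedpod: 884 × 1/16 = 55.25
χ² = Σ (O − E)² / E
  triangular-seedpod: (830 − 828.75)² / 828.75 = 0.0019
  ovoid-seedpod: (54 − 55.25)² / 55.25 = 0.0283
χ² = 0.0019 + 0.0283 = 0.0302 ≈ 0.030

0.030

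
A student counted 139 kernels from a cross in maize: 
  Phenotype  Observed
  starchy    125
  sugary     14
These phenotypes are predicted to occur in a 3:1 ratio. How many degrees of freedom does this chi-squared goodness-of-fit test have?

A goodness-of-fit test with 2 phenotype classes has df = 2 − 1 = 1.

1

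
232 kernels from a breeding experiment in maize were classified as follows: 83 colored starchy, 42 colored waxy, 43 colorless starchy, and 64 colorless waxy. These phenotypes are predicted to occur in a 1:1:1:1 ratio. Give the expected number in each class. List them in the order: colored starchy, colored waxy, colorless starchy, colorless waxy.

58, 58, 58, 58

The 1:1:1:1 ratio has 4 parts, so with N = 232 the expected counts are:
  colored starchy: 232 × 1/4 = 58
  colored waxy: 232 × 1/4 = 58
  colorless starchy: 232 × 1/4 = 58
  colorless waxy: 232 × 1/4 = 58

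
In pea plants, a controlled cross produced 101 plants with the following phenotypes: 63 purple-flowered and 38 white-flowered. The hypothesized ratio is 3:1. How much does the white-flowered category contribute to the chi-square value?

6.438

Total ratio parts = 4. Expected numbers out of 101:
  purple-flowered: 101 × 3/4 = 75.75
  white-flowered: 101 × 1/4 = 25.25
Contribution of white-flowered: (38 − 25.25)² / 25.25 = 6.4381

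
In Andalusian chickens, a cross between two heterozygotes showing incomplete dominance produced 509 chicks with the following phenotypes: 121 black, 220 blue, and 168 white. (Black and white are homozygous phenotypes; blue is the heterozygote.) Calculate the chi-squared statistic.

18.033

With incomplete dominance, a heterozygote × heterozygote cross gives a 1:2:1 phenotypic ratio.
The 1:2:1 ratio has 4 parts, so with N = 509 the expected counts are:
  black: 509 × 1/4 = 127.25
  blue: 509 × 2/4 = 254.5
  white: 509 × 1/4 = 127.25
χ² = Σ (O − E)² / E
  black: (121 − 127.25)² / 127.25 = 0.3070
  blue: (220 − 254.5)² / 254.5 = 4.6768
  white: (168 − 127.25)² / 127.25 = 13.0496
χ² = 0.3070 + 4.6768 + 13.0496 = 18.0334 ≈ 18.033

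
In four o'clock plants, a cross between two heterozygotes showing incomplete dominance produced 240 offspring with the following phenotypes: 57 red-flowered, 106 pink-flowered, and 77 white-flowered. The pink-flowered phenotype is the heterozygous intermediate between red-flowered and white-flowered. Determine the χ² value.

With incomplete dominance, a heterozygote × heterozygote cross gives a 1:2:1 phenotypic ratio.
Total ratio parts = 4. Expected numbers out of 240:
  red-flowered: 240 × 1/4 = 60
  pink-flowered: 240 × 2/4 = 120
  white-flowered: 240 × 1/4 = 60
χ² = Σ (O − E)² / E
  red-flowered: (57 − 60)² / 60 = 0.1500
  pink-flowered: (106 − 120)² / 120 = 1.6333
  white-flowered: (77 − 60)² / 60 = 4.8167
χ² = 0.1500 + 1.6333 + 4.8167 = 6.600

6.600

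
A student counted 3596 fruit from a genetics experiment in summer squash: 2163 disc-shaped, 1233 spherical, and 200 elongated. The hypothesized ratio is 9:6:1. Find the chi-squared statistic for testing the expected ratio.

22.343

Total ratio parts = 16. Expected numbers out of 3596:
  disc-shaped: 3596 × 9/16 = 2022.75
  spherical: 3596 × 6/16 = 1348.5
  elongated: 3596 × 1/16 = 224.75
χ² = Σ (O − E)² / E
  disc-shaped: (2163 − 2022.75)² / 2022.75 = 9.7244
  spherical: (1233 − 1348.5)² / 1348.5 = 9.8927
  elongated: (200 − 224.75)² / 224.75 = 2.7255
χ² = 9.7244 + 9.8927 + 2.7255 = 22.3426 ≈ 22.343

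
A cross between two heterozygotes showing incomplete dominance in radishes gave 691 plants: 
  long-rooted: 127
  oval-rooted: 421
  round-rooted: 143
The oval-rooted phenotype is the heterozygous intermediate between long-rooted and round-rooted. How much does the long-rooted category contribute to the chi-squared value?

12.116

With incomplete dominance, a heterozygote × heterozygote cross gives a 1:2:1 phenotypic ratio.
Under the 1:2:1 hypothesis (Σ ratio = 4, N = 691):
  long-rooted: 691 × 1/4 = 172.75
  oval-rooted: 691 × 2/4 = 345.5
  round-rooted: 691 × 1/4 = 172.75
Contribution of long-rooted: (127 − 172.75)² / 172.75 = 12.1161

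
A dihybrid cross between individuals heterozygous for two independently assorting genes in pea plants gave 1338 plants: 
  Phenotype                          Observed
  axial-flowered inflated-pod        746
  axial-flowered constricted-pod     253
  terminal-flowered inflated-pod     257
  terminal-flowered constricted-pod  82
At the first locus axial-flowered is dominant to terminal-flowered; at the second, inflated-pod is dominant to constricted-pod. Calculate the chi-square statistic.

A dihybrid F₂ with independent assortment and complete dominance at both loci gives a 9:3:3:1 phenotypic ratio.
Total ratio parts = 16. Expected numbers out of 1338:
  axial-flowered inflated-pod: 1338 × 9/16 = 752.625
  axial-flowered constricted-pod: 1338 × 3/16 = 250.875
  terminal-flowered inflated-pod: 1338 × 3/16 = 250.875
  terminal-flowered constricted-pod: 1338 × 1/16 = 83.625
χ² = Σ (O − E)² / E
  axial-flowered inflated-pod: (746 − 752.625)² / 752.625 = 0.0583
  axial-flowered constricted-pod: (253 − 250.875)² / 250.875 = 0.0180
  terminal-flowered inflated-pod: (257 − 250.875)² / 250.875 = 0.1495
  terminal-flowered constricted-pod: (82 − 83.625)² / 83.625 = 0.0316
χ² = 0.0583 + 0.0180 + 0.1495 + 0.0316 = 0.2574 ≈ 0.257

0.257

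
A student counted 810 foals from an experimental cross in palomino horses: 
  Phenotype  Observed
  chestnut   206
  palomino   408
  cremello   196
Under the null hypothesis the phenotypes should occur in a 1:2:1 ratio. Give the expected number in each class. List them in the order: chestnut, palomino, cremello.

Under the 1:2:1 hypothesis (Σ ratio = 4, N = 810):
  chestnut: 810 × 1/4 = 202.5
  palomino: 810 × 2/4 = 405
  cremello: 810 × 1/4 = 202.5

202.5, 405, 202.5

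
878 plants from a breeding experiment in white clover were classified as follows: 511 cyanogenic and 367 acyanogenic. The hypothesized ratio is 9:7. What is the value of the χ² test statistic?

1.357

Total ratio parts = 16. Expected numbers out of 878:
  cyanogenic: 878 × 9/16 = 493.875
  acyanogenic: 878 × 7/16 = 384.125
χ² = Σ (O − E)² / E
  cyanogenic: (511 − 493.875)² / 493.875 = 0.5938
  acyanogenic: (367 − 384.125)² / 384.125 = 0.7635
χ² = 0.5938 + 0.7635 = 1.3573 ≈ 1.357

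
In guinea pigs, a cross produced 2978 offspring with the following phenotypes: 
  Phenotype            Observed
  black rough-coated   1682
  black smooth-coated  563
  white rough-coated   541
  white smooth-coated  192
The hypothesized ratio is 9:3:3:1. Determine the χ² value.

Total ratio parts = 16. Expected numbers out of 2978:
  black rough-coated: 2978 × 9/16 = 1675.125
  black smooth-coated: 2978 × 3/16 = 558.375
  white rough-coated: 2978 × 3/16 = 558.375
  white smooth-coated: 2978 × 1/16 = 186.125
χ² = Σ (O − E)² / E
  black rough-coated: (1682 − 1675.125)² / 1675.125 = 0.0282
  black smooth-coated: (563 − 558.375)² / 558.375 = 0.0383
  white rough-coated: (541 − 558.375)² / 558.375 = 0.5407
  white smooth-coated: (192 − 186.125)² / 186.125 = 0.1854
χ² = 0.0282 + 0.0383 + 0.5407 + 0.1854 = 0.7926 ≈ 0.793

0.793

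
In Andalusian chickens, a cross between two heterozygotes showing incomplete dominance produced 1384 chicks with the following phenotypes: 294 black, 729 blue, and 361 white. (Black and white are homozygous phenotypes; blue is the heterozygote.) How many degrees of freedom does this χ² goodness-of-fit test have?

With incomplete dominance, a heterozygote × heterozygote cross gives a 1:2:1 phenotypic ratio.
A goodness-of-fit test with 3 phenotype classes has df = 3 − 1 = 2.

2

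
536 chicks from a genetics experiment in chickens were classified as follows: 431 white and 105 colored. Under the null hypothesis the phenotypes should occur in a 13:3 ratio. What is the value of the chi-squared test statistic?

Total ratio parts = 16. Expected numbers out of 536:
  white: 536 × 13/16 = 435.5
  colored: 536 × 3/16 = 100.5
χ² = Σ (O − E)² / E
  white: (431 − 435.5)² / 435.5 = 0.0465
  colored: (105 − 100.5)² / 100.5 = 0.2015
χ² = 0.0465 + 0.2015 = 0.248

0.248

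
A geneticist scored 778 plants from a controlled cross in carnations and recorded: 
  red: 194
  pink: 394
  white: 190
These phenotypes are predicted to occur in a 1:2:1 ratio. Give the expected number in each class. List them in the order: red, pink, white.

Expected counts for N = 778 under a 1:2:1 ratio (total parts = 4):
  red: 778 × 1/4 = 194.5
  pink: 778 × 2/4 = 389
  white: 778 × 1/4 = 194.5

194.5, 389, 194.5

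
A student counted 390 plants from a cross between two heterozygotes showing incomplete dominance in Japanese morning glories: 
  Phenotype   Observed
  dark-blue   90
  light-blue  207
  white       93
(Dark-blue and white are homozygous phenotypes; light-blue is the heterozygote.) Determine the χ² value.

1.523

With incomplete dominance, a heterozygote × heterozygote cross gives a 1:2:1 phenotypic ratio.
Under the 1:2:1 hypothesis (Σ ratio = 4, N = 390):
  dark-blue: 390 × 1/4 = 97.5
  light-blue: 390 × 2/4 = 195
  white: 390 × 1/4 = 97.5
χ² = Σ (O − E)² / E
  dark-blue: (90 − 97.5)² / 97.5 = 0.5769
  light-blue: (207 − 195)² / 195 = 0.7385
  white: (93 − 97.5)² / 97.5 = 0.2077
χ² = 0.5769 + 0.7385 + 0.2077 = 1.5231 ≈ 1.523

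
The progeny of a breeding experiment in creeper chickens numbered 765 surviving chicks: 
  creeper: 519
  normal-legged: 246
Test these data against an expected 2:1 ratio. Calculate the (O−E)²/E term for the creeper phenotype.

Under the 2:1 hypothesis (Σ ratio = 3, N = 765):
  creeper: 765 × 2/3 = 510
  normal-legged: 765 × 1/3 = 255
Contribution of creeper: (519 − 510)² / 510 = 0.1588

0.159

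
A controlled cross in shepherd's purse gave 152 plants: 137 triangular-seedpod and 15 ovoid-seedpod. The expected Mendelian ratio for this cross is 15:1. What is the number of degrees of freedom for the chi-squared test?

1

A goodness-of-fit test with 2 phenotype classes has df = 2 − 1 = 1.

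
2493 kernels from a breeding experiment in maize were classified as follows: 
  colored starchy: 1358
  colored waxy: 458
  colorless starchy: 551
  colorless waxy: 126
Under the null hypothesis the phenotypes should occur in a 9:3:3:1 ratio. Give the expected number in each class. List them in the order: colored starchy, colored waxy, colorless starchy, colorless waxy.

1402.3125, 467.4375, 467.4375, 155.8125

The 9:3:3:1 ratio has 16 parts, so with N = 2493 the expected counts are:
  colored starchy: 2493 × 9/16 = 1402.3125
  colored waxy: 2493 × 3/16 = 467.4375
  colorless starchy: 2493 × 3/16 = 467.4375
  colorless waxy: 2493 × 1/16 = 155.8125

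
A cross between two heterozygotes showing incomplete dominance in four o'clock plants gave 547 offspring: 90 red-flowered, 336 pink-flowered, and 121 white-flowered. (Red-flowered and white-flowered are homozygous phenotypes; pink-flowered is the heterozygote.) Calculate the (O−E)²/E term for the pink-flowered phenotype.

With incomplete dominance, a heterozygote × heterozygote cross gives a 1:2:1 phenotypic ratio.
The 1:2:1 ratio has 4 parts, so with N = 547 the expected counts are:
  red-flowered: 547 × 1/4 = 136.75
  pink-flowered: 547 × 2/4 = 273.5
  white-flowered: 547 × 1/4 = 136.75
Contribution of pink-flowered: (336 − 273.5)² / 273.5 = 14.2824

14.282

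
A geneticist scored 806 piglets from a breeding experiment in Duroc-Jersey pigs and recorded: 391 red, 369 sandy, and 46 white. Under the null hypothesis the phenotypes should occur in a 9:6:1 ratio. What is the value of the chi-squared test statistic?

Total ratio parts = 16. Expected numbers out of 806:
  red: 806 × 9/16 = 453.375
  sandy: 806 × 6/16 = 302.25
  white: 806 × 1/16 = 50.375
χ² = Σ (O − E)² / E
  red: (391 − 453.375)² / 453.375 = 8.5815
  sandy: (369 − 302.25)² / 302.25 = 14.7413
  white: (46 − 50.375)² / 50.375 = 0.3800
χ² = 8.5815 + 14.7413 + 0.3800 = 23.7028 ≈ 23.703

23.703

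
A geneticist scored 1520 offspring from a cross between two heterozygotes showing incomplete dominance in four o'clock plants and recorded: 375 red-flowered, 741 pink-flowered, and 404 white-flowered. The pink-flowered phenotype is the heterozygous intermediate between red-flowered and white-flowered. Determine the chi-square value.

With incomplete dominance, a heterozygote × heterozygote cross gives a 1:2:1 phenotypic ratio.
Total ratio parts = 4. Expected numbers out of 1520:
  red-flowered: 1520 × 1/4 = 380
  pink-flowered: 1520 × 2/4 = 760
  white-flowered: 1520 × 1/4 = 380
χ² = Σ (O − E)² / E
  red-flowered: (375 − 380)² / 380 = 0.0658
  pink-flowered: (741 − 760)² / 760 = 0.4750
  white-flowered: (404 − 380)² / 380 = 1.5158
χ² = 0.0658 + 0.4750 + 1.5158 = 2.0566 ≈ 2.057

2.057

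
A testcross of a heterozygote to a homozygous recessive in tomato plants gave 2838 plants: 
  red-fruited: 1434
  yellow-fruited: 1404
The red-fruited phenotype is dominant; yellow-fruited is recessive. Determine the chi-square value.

0.317

A testcross of a heterozygote (Aa × aa) gives a 1:1 phenotypic ratio.
Expected counts for N = 2838 under a 1:1 ratio (total parts = 2):
  red-fruited: 2838 × 1/2 = 1419
  yellow-fruited: 2838 × 1/2 = 1419
χ² = Σ (O − E)² / E
  red-fruited: (1434 − 1419)² / 1419 = 0.1586
  yellow-fruited: (1404 − 1419)² / 1419 = 0.1586
χ² = 0.1586 + 0.1586 = 0.3172 ≈ 0.317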